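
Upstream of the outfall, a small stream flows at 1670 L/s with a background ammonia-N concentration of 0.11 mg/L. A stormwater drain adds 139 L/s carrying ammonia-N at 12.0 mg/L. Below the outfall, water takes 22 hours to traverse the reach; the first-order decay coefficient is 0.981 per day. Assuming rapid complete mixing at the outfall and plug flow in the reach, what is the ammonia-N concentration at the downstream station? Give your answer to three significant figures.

0.416 mg/L

Mixed concentration C = ΣQC/ΣQ = (1670·0.1100 + 139.0·12.00) / 1809 = 1852/1809 = 1.024 mg/L.
First-order decay: C = 1.024·exp(−k·t) = 1.024·0.4069 = 0.4165 mg/L.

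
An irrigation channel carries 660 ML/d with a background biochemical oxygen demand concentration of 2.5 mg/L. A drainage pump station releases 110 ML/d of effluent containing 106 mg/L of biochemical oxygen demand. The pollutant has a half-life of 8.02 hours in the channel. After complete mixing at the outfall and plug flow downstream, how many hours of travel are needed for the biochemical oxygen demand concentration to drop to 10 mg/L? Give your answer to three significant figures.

6.33 h

Mass balance: C = (660.0·2.500 + 110.0·106.0) / 770.0 = 13310/770.0 = 17.29 mg/L.
Half-life 8.02 h → k = ln 2 / 8.02 = 0.08643 h⁻¹ = 2.074 d⁻¹.
17.29·exp(−k·t) = 10 → t = ln(17.29/10)/k = 22800 s = 6.332 h.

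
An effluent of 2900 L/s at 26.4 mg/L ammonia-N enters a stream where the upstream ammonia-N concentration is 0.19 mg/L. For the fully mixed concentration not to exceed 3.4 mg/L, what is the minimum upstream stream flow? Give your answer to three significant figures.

20800 L/s

Set C_mix = 3.4: (Q·0.1900 + 2900·26.40) / (Q + 2900) = 3.4
→ Q = 2900·(26.40 − 3.4)/(3.4 − 0.1900) = 20780 L/s.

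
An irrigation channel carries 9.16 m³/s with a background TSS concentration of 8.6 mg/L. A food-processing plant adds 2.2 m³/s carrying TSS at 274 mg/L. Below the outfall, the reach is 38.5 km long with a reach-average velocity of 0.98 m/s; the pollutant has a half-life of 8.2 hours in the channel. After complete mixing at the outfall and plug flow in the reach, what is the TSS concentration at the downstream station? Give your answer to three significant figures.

23.9 mg/L

Mixed concentration C = ΣQC/ΣQ = (9.160·8.600 + 2.200·274.0) / 11.36 = 681.6/11.36 = 60.00 mg/L.
Travel time t = 38.5·1000 / 0.98 = 39290 s = 10.91 h.
Half-life 8.2 h → k = ln 2 / 8.2 = 0.08453 h⁻¹ = 2.029 d⁻¹.
Applying C = C₀e^(−kt): 60.00 × 0.3975 = 23.85 mg/L.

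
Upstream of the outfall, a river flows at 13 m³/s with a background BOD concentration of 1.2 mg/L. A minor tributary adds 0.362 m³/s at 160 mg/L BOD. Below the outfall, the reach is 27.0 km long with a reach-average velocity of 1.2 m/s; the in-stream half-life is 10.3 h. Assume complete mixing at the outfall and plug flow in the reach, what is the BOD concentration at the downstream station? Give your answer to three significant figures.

Flow-weighted average: C = (13.00·1.200 + 0.3620·160.0) / 13.36 = 73.52/13.36 = 5.502 mg/L.
Travel time t = 27.0·1000 / 1.2 = 22500 s = 6.250 h.
Half-life 10.3 h → k = ln 2 / 10.3 = 0.06730 h⁻¹ = 1.615 d⁻¹.
After decay, C = 5.502 × e^(−kt) = 5.502 × 0.6567 = 3.613 mg/L.

3.61 mg/L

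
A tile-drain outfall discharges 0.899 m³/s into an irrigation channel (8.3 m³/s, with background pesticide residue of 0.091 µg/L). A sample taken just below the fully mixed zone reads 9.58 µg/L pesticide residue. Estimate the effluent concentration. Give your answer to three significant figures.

Mass balance: 8.300·0.09100 + 0.8990·Cₑ = 9.199·9.580
→ Cₑ = (9.199·9.580 − 8.300·0.09100) / 0.8990 = 97.19 µg/L.

97.2 µg/L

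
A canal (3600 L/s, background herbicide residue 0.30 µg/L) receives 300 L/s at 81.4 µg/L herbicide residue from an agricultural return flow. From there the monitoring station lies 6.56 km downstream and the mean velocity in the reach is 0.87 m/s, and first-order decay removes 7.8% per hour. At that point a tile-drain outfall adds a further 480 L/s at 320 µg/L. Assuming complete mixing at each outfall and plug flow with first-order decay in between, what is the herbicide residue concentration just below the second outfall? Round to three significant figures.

40.0 µg/L

Mixed concentration C = ΣQC/ΣQ = (3600·0.3000 + 300.0·81.40) / 3900 = 25500/3900 = 6.538 µg/L; combined flow 3900 L/s.
Travel time t = 6.56·1000 / 0.87 = 7540 s = 2.095 h.
7.8%/h lost → k = −ln(1 − 0.078) = 0.08121 h⁻¹.
After decay, C = 6.538 × e^(−kt) = 6.538 × 0.8436 = 5.516 µg/L.
At the second outfall, C = (3900·5.516 + 480.0·320.0) / (3900 + 480.0) = 39.98 µg/L.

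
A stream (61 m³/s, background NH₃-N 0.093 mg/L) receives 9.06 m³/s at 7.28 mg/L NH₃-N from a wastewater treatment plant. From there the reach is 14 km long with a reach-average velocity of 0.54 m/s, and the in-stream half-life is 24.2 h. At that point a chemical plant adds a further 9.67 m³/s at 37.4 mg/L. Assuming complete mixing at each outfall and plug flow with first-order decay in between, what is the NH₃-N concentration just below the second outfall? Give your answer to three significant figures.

Conservation of mass: C = (61.00·0.09300 + 9.060·7.280) / 70.06 = 71.63/70.06 = 1.022 mg/L; combined flow 70.06 m³/s.
Travel time t = 14·1000 / 0.54 = 25930 s = 7.202 h.
Half-life 24.2 h → k = ln 2 / 24.2 = 0.02864 h⁻¹ = 0.6874 d⁻¹.
Applying C = C₀e^(−kt): 1.022 × 0.8136 = 0.8318 mg/L.
At the second outfall, C = (70.06·0.8318 + 9.670·37.40) / (70.06 + 9.670) = 5.267 mg/L.

5.27 mg/L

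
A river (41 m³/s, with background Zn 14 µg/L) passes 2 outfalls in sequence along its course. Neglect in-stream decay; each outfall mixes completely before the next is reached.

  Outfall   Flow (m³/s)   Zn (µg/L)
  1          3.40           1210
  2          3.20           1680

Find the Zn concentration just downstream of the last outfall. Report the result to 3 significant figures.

211 µg/L

Outfall 1: combined Q = 44.40 m³/s; C = (41.00·14.00 + 3.400·1210)/44.40 = 105.6 µg/L.
Outfall 2: combined Q = 47.60 m³/s; C = (44.40·105.6 + 3.200·1680)/47.60 = 211.4 µg/L.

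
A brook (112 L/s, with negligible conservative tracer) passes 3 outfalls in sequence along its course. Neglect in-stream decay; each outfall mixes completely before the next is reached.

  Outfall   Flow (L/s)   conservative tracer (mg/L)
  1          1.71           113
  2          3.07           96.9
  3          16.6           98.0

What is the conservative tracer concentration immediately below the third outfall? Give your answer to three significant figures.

After outfall 1: Q = 112.0 + 1.710 = 113.7 L/s; C = (112.0·0 + 1.710·113.0)/113.7 = 1.699 mg/L.
After outfall 2: Q = 113.7 + 3.070 = 116.8 L/s; C = (113.7·1.699 + 3.070·96.90)/116.8 = 4.202 mg/L.
After outfall 3: Q = 116.8 + 16.60 = 133.4 L/s; C = (116.8·4.202 + 16.60·98.00)/133.4 = 15.88 mg/L.

15.9 mg/L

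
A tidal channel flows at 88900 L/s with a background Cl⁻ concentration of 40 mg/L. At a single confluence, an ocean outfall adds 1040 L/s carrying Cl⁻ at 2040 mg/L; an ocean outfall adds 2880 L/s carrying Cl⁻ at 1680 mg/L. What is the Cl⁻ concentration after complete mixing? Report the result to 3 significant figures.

113 mg/L

After mixing, C = (88900·40.00 + 1040·2040 + 2880·1680) / 92820 = 10520000/92820 = 113.3 mg/L.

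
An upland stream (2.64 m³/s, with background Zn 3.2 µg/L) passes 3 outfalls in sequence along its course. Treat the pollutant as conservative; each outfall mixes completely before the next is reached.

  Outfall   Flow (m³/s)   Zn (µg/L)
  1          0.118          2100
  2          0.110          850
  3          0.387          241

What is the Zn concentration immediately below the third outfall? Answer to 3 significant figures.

136 µg/L

After outfall 1: Q = 2.640 + 0.1180 = 2.758 m³/s; C = (2.640·3.200 + 0.1180·2100)/2.758 = 92.91 µg/L.
After outfall 2: Q = 2.758 + 0.1100 = 2.868 m³/s; C = (2.758·92.91 + 0.1100·850.0)/2.868 = 121.9 µg/L.
After outfall 3: Q = 2.868 + 0.3870 = 3.255 m³/s; C = (2.868·121.9 + 0.3870·241.0)/3.255 = 136.1 µg/L.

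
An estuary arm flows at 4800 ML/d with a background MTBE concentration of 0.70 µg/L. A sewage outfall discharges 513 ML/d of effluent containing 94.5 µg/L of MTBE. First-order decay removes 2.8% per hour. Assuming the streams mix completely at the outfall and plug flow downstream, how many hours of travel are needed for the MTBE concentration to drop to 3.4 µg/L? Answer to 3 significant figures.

Flow-weighted average: C = (4800·0.7000 + 513.0·94.50) / 5313 = 51840/5313 = 9.757 µg/L.
2.8%/h lost → k = −ln(1 − 0.028) = 0.02840 h⁻¹.
9.757·exp(−k·t) = 3.4 → t = ln(9.757/3.4)/k = 133600 s = 37.12 h.

37.1 h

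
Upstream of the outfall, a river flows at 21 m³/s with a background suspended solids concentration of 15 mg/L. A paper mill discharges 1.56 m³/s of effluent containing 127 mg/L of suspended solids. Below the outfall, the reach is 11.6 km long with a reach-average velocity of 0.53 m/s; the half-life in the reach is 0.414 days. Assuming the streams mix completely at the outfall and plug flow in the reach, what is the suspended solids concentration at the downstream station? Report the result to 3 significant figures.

Conservation of mass: C = (21.00·15.00 + 1.560·127.0) / 22.56 = 513.1/22.56 = 22.74 mg/L.
Travel time t = 11.6·1000 / 0.53 = 21890 s = 6.080 h.
Half-life 0.414 d → k = ln 2 / 0.414 = 1.674 d⁻¹.
Applying C = C₀e^(−kt): 22.74 × 0.6543 = 14.88 mg/L.

14.9 mg/L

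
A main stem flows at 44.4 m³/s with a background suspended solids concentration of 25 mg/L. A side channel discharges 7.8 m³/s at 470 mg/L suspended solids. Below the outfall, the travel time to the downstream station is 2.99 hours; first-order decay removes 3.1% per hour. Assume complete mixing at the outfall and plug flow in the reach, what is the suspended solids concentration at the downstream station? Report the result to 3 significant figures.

83.3 mg/L

Flow-weighted average: C = (44.40·25.00 + 7.800·470.0) / 52.20 = 4776/52.20 = 91.49 mg/L.
3.1%/h lost → k = −ln(1 − 0.031) = 0.03149 h⁻¹.
After decay, C = 91.49 × e^(−kt) = 91.49 × 0.9101 = 83.27 mg/L.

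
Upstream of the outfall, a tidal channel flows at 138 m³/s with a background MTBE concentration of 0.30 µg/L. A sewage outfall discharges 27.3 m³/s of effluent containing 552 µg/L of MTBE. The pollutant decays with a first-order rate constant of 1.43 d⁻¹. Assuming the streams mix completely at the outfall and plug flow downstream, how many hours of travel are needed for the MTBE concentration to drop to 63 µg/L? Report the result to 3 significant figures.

6.25 h

After mixing, C = (138.0·0.3000 + 27.30·552.0) / 165.3 = 15110/165.3 = 91.42 µg/L.
91.42·exp(−k·t) = 63 → t = ln(91.42/63)/k = 22490 s = 6.248 h.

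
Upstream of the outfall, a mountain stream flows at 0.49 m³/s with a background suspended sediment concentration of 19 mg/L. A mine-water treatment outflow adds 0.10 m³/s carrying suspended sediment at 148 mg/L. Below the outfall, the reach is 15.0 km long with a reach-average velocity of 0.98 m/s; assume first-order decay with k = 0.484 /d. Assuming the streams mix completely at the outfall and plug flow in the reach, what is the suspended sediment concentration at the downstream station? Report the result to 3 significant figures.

37.5 mg/L

Mass balance: C = (0.4900·19.00 + 0.1000·148.0) / 0.5900 = 24.11/0.5900 = 40.86 mg/L.
Travel time t = 15.0·1000 / 0.98 = 15310 s = 4.252 h.
Applying C = C₀e^(−kt): 40.86 × 0.9178 = 37.51 mg/L.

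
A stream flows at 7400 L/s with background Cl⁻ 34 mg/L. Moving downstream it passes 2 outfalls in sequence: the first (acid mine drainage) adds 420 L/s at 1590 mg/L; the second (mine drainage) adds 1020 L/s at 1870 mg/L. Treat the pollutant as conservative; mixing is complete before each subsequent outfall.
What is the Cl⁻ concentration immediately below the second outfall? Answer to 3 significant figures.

Below outfall 1: Q → 7820 L/s, C = (7400·34.00 + 420.0·1590)/7820 = 117.6 mg/L.
Below outfall 2: Q → 8840 L/s, C = (7820·117.6 + 1020·1870)/8840 = 319.8 mg/L.

320 mg/L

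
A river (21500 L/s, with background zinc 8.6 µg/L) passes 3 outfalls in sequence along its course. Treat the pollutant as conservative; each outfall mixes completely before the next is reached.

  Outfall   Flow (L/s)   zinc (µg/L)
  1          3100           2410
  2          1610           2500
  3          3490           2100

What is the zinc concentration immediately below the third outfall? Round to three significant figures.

Below outfall 1: Q → 24600 L/s, C = (21500·8.600 + 3100·2410)/24600 = 311.2 µg/L.
Below outfall 2: Q → 26210 L/s, C = (24600·311.2 + 1610·2500)/26210 = 445.7 µg/L.
Below outfall 3: Q → 29700 L/s, C = (26210·445.7 + 3490·2100)/29700 = 640.1 µg/L.

640 µg/L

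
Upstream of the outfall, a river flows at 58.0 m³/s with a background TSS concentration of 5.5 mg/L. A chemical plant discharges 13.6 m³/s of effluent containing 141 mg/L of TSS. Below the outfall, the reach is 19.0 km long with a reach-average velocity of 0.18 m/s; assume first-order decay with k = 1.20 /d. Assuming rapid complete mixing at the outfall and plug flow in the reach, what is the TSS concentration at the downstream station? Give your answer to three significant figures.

After mixing, C = (58.00·5.500 + 13.60·141.0) / 71.60 = 2237/71.60 = 31.24 mg/L.
Travel time t = 19.0·1000 / 0.18 = 105600 s = 29.32 h.
Decay over the reach: 31.24·exp(−kt) = 31.24·0.2308 = 7.211 mg/L.

7.21 mg/L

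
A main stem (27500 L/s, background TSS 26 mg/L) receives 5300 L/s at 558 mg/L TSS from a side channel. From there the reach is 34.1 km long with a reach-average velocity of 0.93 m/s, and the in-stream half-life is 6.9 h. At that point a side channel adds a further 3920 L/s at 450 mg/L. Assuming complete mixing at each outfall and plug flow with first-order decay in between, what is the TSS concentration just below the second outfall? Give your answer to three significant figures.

84.0 mg/L

After mixing, C = (27500·26.00 + 5300·558.0) / 32800 = 3672000/32800 = 112.0 mg/L; combined flow 32800 L/s.
Travel time t = 34.1·1000 / 0.93 = 36670 s = 10.19 h.
Half-life 6.9 h → k = ln 2 / 6.9 = 0.1005 h⁻¹ = 2.411 d⁻¹.
After decay, C = 112.0 × e^(−kt) = 112.0 × 0.3595 = 40.25 mg/L.
At the second outfall, C = (32800·40.25 + 3920·450.0) / (32800 + 3920) = 83.99 mg/L.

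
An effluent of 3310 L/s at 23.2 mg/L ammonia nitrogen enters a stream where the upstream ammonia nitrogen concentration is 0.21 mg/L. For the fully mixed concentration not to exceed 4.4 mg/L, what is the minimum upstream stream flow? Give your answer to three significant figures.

14900 L/s

Set C_mix = 4.4: (Q·0.2100 + 3310·23.20) / (Q + 3310) = 4.4
→ Q = 3310·(23.20 − 4.4)/(4.4 − 0.2100) = 14850 L/s.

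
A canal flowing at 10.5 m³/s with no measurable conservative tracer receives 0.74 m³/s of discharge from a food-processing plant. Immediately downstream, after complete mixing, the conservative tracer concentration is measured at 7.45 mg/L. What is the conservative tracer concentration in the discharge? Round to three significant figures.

113 mg/L

Mass balance: 10.50·0 + 0.7400·Cₑ = 11.24·7.450
→ Cₑ = (11.24·7.450 − 10.50·0) / 0.7400 = 113.2 mg/L.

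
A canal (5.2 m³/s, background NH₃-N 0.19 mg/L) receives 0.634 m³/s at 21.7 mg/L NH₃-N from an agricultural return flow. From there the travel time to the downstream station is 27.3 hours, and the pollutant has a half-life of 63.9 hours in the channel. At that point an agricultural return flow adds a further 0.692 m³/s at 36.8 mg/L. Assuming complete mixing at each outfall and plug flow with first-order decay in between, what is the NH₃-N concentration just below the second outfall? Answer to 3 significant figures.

Mixed concentration C = ΣQC/ΣQ = (5.200·0.1900 + 0.6340·21.70) / 5.834 = 14.75/5.834 = 2.528 mg/L; combined flow 5.834 m³/s.
Half-life 63.9 h → k = ln 2 / 63.9 = 0.01085 h⁻¹ = 0.2603 d⁻¹.
Decay over the reach: 2.528·exp(−kt) = 2.528·0.7437 = 1.880 mg/L.
At the second outfall, C = (5.834·1.880 + 0.6920·36.80) / (5.834 + 0.6920) = 5.583 mg/L.

5.58 mg/L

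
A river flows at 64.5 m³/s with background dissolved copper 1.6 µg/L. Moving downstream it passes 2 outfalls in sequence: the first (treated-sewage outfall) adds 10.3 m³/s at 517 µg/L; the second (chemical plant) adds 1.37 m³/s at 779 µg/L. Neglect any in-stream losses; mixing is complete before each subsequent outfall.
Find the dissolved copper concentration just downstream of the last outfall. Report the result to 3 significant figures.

85.3 µg/L

Below outfall 1: Q → 74.80 m³/s, C = (64.50·1.600 + 10.30·517.0)/74.80 = 72.57 µg/L.
Below outfall 2: Q → 76.17 m³/s, C = (74.80·72.57 + 1.370·779.0)/76.17 = 85.28 µg/L.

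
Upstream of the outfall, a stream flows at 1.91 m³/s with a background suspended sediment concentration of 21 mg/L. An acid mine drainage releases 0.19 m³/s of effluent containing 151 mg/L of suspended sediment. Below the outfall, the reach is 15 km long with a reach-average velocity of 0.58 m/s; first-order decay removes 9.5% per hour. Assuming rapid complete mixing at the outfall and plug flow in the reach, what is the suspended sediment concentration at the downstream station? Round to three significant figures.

16.0 mg/L

After mixing, C = (1.910·21.00 + 0.1900·151.0) / 2.100 = 68.80/2.100 = 32.76 mg/L.
Travel time t = 15·1000 / 0.58 = 25860 s = 7.184 h.
9.5%/h lost → k = −ln(1 − 0.095) = 0.09982 h⁻¹.
Applying C = C₀e^(−kt): 32.76 × 0.4882 = 15.99 mg/L.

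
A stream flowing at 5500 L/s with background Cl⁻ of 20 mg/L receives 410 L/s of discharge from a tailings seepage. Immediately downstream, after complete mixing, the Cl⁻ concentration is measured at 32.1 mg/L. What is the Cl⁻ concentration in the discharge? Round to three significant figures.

194 mg/L

Mass balance: 5500·20.00 + 410.0·Cₑ = 5910·32.10
→ Cₑ = (5910·32.10 − 5500·20.00) / 410.0 = 194.4 mg/L.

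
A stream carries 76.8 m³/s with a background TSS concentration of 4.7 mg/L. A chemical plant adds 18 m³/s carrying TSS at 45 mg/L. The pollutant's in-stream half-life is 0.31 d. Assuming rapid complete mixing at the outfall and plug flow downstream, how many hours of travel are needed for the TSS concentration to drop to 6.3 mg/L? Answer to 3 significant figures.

Flow-weighted average: C = (76.80·4.700 + 18.00·45.00) / 94.80 = 1171/94.80 = 12.35 mg/L.
Half-life 0.31 d → k = ln 2 / 0.31 = 2.236 d⁻¹.
12.35·exp(−k·t) = 6.3 → t = ln(12.35/6.3)/k = 26020 s = 7.227 h.

7.23 h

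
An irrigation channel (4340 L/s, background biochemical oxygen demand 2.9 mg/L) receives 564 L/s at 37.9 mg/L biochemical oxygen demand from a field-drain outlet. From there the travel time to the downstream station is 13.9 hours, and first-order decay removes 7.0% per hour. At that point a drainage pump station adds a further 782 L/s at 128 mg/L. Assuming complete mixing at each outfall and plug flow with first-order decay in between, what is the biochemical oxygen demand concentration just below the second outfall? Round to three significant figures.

19.8 mg/L

Mixed concentration C = ΣQC/ΣQ = (4340·2.900 + 564.0·37.90) / 4904 = 33960/4904 = 6.925 mg/L; combined flow 4904 L/s.
7.0%/h lost → k = −ln(1 − 0.07) = 0.07257 h⁻¹.
First-order decay: C = 6.925·exp(−k·t) = 6.925·0.3647 = 2.526 mg/L.
Second outfall: C = (4904·2.526 + 782.0·128.0)/5686 = 19.78 mg/L.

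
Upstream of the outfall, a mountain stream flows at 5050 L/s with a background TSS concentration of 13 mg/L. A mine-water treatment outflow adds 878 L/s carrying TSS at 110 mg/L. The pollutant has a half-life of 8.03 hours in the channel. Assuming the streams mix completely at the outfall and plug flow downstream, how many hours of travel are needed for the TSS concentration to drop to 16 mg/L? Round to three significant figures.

6.22 h

Mixed concentration C = ΣQC/ΣQ = (5050·13.00 + 878.0·110.0) / 5928 = 162200/5928 = 27.37 mg/L.
Half-life 8.03 h → k = ln 2 / 8.03 = 0.08632 h⁻¹ = 2.072 d⁻¹.
27.37·exp(−k·t) = 16 → t = ln(27.37/16)/k = 22380 s = 6.218 h.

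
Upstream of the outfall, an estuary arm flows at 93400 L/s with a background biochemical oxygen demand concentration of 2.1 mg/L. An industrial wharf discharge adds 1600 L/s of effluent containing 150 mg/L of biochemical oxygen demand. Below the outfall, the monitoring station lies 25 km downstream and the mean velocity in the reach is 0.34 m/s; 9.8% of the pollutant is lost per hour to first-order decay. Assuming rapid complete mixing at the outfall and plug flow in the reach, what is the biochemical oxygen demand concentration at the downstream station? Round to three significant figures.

0.558 mg/L

Conservation of mass: C = (93400·2.100 + 1600·150.0) / 95000 = 436100/95000 = 4.591 mg/L.
Travel time t = 25·1000 / 0.34 = 73530 s = 20.42 h.
9.8%/h lost → k = −ln(1 − 0.098) = 0.1031 h⁻¹.
Applying C = C₀e^(−kt): 4.591 × 0.1216 = 0.5585 mg/L.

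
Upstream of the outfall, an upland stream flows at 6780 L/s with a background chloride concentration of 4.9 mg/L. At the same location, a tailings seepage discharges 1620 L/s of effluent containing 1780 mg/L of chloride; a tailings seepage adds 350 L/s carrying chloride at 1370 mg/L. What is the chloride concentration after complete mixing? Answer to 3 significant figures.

388 mg/L

Flow-weighted average: C = (6780·4.900 + 1620·1780 + 350.0·1370) / 8750 = 3396000/8750 = 388.2 mg/L.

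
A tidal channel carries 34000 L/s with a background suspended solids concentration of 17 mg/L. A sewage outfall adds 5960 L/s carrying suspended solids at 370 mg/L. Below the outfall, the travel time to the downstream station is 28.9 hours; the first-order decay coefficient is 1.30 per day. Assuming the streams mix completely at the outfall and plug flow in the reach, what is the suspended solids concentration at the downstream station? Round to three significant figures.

After mixing, C = (34000·17.00 + 5960·370.0) / 39960 = 2783000/39960 = 69.65 mg/L.
Decay over the reach: 69.65·exp(−kt) = 69.65·0.2090 = 14.56 mg/L.

14.6 mg/L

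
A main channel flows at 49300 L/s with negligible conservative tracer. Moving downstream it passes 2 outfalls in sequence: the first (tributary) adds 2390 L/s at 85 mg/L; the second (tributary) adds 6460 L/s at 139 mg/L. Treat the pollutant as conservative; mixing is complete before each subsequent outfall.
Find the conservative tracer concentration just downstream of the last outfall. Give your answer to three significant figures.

Below outfall 1: Q → 51690 L/s, C = (49300·0 + 2390·85.00)/51690 = 3.930 mg/L.
Below outfall 2: Q → 58150 L/s, C = (51690·3.930 + 6460·139.0)/58150 = 18.94 mg/L.

18.9 mg/L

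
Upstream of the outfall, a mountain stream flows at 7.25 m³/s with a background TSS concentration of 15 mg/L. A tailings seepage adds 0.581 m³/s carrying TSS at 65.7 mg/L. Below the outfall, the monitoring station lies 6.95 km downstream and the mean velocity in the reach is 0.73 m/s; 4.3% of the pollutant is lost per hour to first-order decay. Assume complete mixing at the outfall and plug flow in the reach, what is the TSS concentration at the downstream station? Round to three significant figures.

16.7 mg/L

Mass balance: C = (7.250·15.00 + 0.5810·65.70) / 7.831 = 146.9/7.831 = 18.76 mg/L.
Travel time t = 6.95·1000 / 0.73 = 9521 s = 2.645 h.
4.3%/h lost → k = −ln(1 − 0.043) = 0.04395 h⁻¹.
First-order decay: C = 18.76·exp(−k·t) = 18.76·0.8903 = 16.70 mg/L.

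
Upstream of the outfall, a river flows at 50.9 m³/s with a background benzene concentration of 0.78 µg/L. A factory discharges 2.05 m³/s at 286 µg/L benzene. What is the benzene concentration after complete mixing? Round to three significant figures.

11.8 µg/L

Mixed concentration C = ΣQC/ΣQ = (50.90·0.7800 + 2.050·286.0) / 52.95 = 626.0/52.95 = 11.82 µg/L.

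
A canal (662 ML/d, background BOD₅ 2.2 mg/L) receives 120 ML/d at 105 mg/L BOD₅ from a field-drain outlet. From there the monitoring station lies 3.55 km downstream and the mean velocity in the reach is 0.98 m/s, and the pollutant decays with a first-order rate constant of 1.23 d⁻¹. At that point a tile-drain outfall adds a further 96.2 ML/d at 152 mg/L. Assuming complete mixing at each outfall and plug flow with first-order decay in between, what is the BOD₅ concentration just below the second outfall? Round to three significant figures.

31.9 mg/L

Mixed concentration C = ΣQC/ΣQ = (662.0·2.200 + 120.0·105.0) / 782.0 = 14060/782.0 = 17.97 mg/L; combined flow 782.0 ML/d.
Travel time t = 3.55·1000 / 0.98 = 3622 s = 1.006 h.
Decay over the reach: 17.97·exp(−kt) = 17.97·0.9497 = 17.07 mg/L.
At the second outfall, C = (782.0·17.07 + 96.20·152.0) / (782.0 + 96.20) = 31.85 mg/L.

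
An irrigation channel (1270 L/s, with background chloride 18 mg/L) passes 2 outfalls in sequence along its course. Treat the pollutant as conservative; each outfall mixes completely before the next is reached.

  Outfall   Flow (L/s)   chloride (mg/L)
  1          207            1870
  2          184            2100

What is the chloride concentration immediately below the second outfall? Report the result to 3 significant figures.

After outfall 1: Q = 1270 + 207.0 = 1477 L/s; C = (1270·18.00 + 207.0·1870)/1477 = 277.6 mg/L.
After outfall 2: Q = 1477 + 184.0 = 1661 L/s; C = (1477·277.6 + 184.0·2100)/1661 = 479.4 mg/L.

479 mg/L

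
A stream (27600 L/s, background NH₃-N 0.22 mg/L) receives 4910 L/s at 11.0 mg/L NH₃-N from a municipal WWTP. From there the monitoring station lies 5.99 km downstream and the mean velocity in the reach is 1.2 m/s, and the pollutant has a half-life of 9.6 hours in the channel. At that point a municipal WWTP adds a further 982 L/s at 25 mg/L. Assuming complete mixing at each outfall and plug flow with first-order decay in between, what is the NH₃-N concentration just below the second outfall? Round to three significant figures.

2.36 mg/L

After mixing, C = (27600·0.2200 + 4910·11.00) / 32510 = 60080/32510 = 1.848 mg/L; combined flow 32510 L/s.
Travel time t = 5.99·1000 / 1.2 = 4992 s = 1.387 h.
Half-life 9.6 h → k = ln 2 / 9.6 = 0.07220 h⁻¹ = 1.733 d⁻¹.
Applying C = C₀e^(−kt): 1.848 × 0.9047 = 1.672 mg/L.
Second outfall: C = (32510·1.672 + 982.0·25.00)/33490 = 2.356 mg/L.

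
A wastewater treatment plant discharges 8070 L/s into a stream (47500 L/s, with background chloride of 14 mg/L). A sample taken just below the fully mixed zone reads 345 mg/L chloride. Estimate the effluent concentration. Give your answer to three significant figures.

2290 mg/L

Mass balance: 47500·14.00 + 8070·Cₑ = 55570·345.0
→ Cₑ = (55570·345.0 − 47500·14.00) / 8070 = 2293 mg/L.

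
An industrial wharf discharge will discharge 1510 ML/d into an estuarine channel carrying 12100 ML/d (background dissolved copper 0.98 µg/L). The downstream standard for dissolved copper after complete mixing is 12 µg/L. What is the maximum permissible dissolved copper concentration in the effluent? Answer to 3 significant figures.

At the limit, (Qr·Cr + Qe·Cₑ)/(Qr + Qe) = 12:
Cₑ = (13610·12 − 12100·0.9800) / 1510 = 100.3 µg/L.

100 µg/L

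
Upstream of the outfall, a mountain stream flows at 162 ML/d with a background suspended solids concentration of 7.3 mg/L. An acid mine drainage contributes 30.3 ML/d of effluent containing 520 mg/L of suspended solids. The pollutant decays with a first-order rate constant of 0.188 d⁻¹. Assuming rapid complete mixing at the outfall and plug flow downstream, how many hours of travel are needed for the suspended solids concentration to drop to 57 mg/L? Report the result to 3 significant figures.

55.6 h

Mass balance: C = (162.0·7.300 + 30.30·520.0) / 192.3 = 16940/192.3 = 88.08 mg/L.
88.08·exp(−k·t) = 57 → t = ln(88.08/57)/k = 200000 s = 55.56 h.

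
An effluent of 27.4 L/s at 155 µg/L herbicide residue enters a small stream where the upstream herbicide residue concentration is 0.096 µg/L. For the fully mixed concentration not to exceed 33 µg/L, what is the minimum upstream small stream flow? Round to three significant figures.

102 L/s

Set C_mix = 33: (Q·0.09600 + 27.40·155.0) / (Q + 27.40) = 33
→ Q = 27.40·(155.0 − 33)/(33 − 0.09600) = 101.6 L/s.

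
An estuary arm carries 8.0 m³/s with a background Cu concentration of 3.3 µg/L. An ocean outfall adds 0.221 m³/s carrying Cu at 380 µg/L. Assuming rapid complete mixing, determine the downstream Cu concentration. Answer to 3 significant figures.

Flow-weighted average: C = (8.000·3.300 + 0.2210·380.0) / 8.221 = 110.4/8.221 = 13.43 µg/L.

13.4 µg/L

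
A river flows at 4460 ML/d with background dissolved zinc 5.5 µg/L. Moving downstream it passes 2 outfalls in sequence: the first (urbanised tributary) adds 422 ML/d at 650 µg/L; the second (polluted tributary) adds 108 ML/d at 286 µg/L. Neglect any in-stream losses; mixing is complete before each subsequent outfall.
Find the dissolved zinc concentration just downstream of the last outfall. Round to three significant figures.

Below outfall 1: Q → 4882 ML/d, C = (4460·5.500 + 422.0·650.0)/4882 = 61.21 µg/L.
Below outfall 2: Q → 4990 ML/d, C = (4882·61.21 + 108.0·286.0)/4990 = 66.08 µg/L.

66.1 µg/L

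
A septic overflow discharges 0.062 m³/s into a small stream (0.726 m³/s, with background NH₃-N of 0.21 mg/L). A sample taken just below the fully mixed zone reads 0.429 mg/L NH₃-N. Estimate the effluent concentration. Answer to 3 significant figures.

2.99 mg/L

Mass balance: 0.7260·0.2100 + 0.06200·Cₑ = 0.7880·0.4290
→ Cₑ = (0.7880·0.4290 − 0.7260·0.2100) / 0.06200 = 2.993 mg/L.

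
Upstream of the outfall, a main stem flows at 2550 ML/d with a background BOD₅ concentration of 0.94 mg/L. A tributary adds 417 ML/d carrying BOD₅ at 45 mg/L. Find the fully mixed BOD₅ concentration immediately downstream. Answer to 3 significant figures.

7.13 mg/L

Flow-weighted average: C = (2550·0.9400 + 417.0·45.00) / 2967 = 21160/2967 = 7.132 mg/L.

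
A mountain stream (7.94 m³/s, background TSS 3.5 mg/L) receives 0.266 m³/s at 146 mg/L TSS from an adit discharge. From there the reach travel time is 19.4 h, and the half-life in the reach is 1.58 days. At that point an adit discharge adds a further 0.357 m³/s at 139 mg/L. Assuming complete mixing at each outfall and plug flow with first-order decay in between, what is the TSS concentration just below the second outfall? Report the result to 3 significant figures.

11.3 mg/L

Conservation of mass: C = (7.940·3.500 + 0.2660·146.0) / 8.206 = 66.63/8.206 = 8.119 mg/L; combined flow 8.206 m³/s.
Half-life 1.58 d → k = ln 2 / 1.58 = 0.4387 d⁻¹.
Decay over the reach: 8.119·exp(−kt) = 8.119·0.7014 = 5.695 mg/L.
Second outfall: C = (8.206·5.695 + 0.3570·139.0)/8.563 = 11.25 mg/L.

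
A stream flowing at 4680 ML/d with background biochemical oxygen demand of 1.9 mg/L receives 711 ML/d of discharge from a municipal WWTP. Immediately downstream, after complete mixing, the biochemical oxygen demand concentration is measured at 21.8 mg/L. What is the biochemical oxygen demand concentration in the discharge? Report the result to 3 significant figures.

153 mg/L

Mass balance: 4680·1.900 + 711.0·Cₑ = 5391·21.80
→ Cₑ = (5391·21.80 − 4680·1.900) / 711.0 = 152.8 mg/L.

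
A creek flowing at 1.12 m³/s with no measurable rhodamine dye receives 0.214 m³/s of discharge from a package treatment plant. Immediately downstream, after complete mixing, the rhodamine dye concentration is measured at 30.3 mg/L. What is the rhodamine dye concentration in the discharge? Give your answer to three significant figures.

189 mg/L

Mass balance: 1.120·0 + 0.2140·Cₑ = 1.334·30.30
→ Cₑ = (1.334·30.30 − 1.120·0) / 0.2140 = 188.9 mg/L.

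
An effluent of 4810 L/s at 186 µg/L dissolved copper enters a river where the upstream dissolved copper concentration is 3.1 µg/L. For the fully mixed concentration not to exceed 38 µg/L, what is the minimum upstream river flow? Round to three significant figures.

20400 L/s

Set C_mix = 38: (Q·3.100 + 4810·186.0) / (Q + 4810) = 38
→ Q = 4810·(186.0 − 38)/(38 − 3.100) = 20400 L/s.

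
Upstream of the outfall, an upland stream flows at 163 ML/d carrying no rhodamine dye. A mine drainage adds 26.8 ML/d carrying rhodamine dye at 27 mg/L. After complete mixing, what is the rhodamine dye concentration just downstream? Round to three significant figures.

3.81 mg/L

Conservation of mass: C = (163.0·0 + 26.80·27.00) / 189.8 = 723.6/189.8 = 3.812 mg/L.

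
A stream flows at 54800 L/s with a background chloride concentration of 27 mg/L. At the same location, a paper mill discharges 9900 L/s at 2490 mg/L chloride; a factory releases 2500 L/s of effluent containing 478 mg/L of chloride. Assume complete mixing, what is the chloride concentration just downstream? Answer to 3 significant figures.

Flow-weighted average: C = (54800·27.00 + 9900·2490 + 2500·478.0) / 67200 = 27330000/67200 = 406.6 mg/L.

407 mg/L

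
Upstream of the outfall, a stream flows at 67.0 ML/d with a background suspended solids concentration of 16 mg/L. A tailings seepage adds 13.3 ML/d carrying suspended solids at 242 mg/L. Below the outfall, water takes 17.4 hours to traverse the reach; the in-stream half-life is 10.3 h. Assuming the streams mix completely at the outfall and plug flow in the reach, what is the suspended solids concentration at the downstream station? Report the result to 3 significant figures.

Mass balance: C = (67.00·16.00 + 13.30·242.0) / 80.30 = 4291/80.30 = 53.43 mg/L.
Half-life 10.3 h → k = ln 2 / 10.3 = 0.06730 h⁻¹ = 1.615 d⁻¹.
First-order decay: C = 53.43·exp(−k·t) = 53.43·0.3101 = 16.57 mg/L.

16.6 mg/L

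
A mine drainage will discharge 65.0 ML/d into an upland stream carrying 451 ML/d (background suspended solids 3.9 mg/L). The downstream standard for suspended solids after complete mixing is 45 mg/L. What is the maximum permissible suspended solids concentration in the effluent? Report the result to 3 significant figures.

At the limit, (Qr·Cr + Qe·Cₑ)/(Qr + Qe) = 45:
Cₑ = (516.0·45 − 451.0·3.900) / 65.00 = 330.2 mg/L.

330 mg/L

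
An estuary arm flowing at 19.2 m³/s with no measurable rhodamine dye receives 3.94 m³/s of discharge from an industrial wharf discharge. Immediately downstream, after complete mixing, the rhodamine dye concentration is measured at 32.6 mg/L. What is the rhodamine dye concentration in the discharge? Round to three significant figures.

Mass balance: 19.20·0 + 3.940·Cₑ = 23.14·32.60
→ Cₑ = (23.14·32.60 − 19.20·0) / 3.940 = 191.5 mg/L.

191 mg/L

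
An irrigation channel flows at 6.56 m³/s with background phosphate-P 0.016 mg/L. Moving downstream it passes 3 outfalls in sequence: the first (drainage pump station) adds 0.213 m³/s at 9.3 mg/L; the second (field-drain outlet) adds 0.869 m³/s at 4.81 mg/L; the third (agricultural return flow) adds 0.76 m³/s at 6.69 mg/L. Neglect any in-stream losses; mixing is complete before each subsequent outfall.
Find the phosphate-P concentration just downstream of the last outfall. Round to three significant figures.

1.35 mg/L

Below outfall 1: Q → 6.773 m³/s, C = (6.560·0.01600 + 0.2130·9.300)/6.773 = 0.3080 mg/L.
Below outfall 2: Q → 7.642 m³/s, C = (6.773·0.3080 + 0.8690·4.810)/7.642 = 0.8199 mg/L.
Below outfall 3: Q → 8.402 m³/s, C = (7.642·0.8199 + 0.7600·6.690)/8.402 = 1.351 mg/L.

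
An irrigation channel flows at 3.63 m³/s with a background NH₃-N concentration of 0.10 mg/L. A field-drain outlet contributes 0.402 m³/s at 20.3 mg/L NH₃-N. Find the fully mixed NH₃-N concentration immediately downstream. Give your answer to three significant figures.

2.11 mg/L

Mixed concentration C = ΣQC/ΣQ = (3.630·0.1000 + 0.4020·20.30) / 4.032 = 8.524/4.032 = 2.114 mg/L.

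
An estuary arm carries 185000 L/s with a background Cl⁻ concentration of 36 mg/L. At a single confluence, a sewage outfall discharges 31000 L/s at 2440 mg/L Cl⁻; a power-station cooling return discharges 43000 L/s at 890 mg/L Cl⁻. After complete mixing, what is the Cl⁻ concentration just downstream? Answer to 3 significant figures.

Flow-weighted average: C = (185000·36.00 + 31000·2440 + 43000·890.0) / 259000 = 120600000/259000 = 465.5 mg/L.

466 mg/L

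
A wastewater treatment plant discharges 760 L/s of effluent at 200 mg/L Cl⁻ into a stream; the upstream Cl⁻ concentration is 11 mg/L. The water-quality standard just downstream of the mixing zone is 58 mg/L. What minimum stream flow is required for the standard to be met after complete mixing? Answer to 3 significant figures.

Set C_mix = 58: (Q·11.00 + 760.0·200.0) / (Q + 760.0) = 58
→ Q = 760.0·(200.0 − 58)/(58 − 11.00) = 2296 L/s.

2300 L/s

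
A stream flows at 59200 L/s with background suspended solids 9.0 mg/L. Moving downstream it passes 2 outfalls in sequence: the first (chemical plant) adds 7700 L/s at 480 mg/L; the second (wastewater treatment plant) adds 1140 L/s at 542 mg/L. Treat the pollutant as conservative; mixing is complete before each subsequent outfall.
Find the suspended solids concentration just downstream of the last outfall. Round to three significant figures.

Outfall 1: combined Q = 66900 L/s; C = (59200·9.000 + 7700·480.0)/66900 = 63.21 mg/L.
Outfall 2: combined Q = 68040 L/s; C = (66900·63.21 + 1140·542.0)/68040 = 71.23 mg/L.

71.2 mg/L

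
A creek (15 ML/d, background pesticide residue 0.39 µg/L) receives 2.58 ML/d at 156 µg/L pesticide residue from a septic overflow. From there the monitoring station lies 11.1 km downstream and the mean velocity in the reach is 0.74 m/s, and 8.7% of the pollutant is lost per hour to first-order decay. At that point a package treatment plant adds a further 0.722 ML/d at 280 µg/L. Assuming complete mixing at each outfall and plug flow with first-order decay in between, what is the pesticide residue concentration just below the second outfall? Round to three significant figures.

After mixing, C = (15.00·0.3900 + 2.580·156.0) / 17.58 = 408.3/17.58 = 23.23 µg/L; combined flow 17.58 ML/d.
Travel time t = 11.1·1000 / 0.74 = 15000 s = 4.167 h.
8.7%/h lost → k = −ln(1 − 0.087) = 0.09102 h⁻¹.
Decay over the reach: 23.23·exp(−kt) = 23.23·0.6844 = 15.90 µg/L.
At the second outfall, C = (17.58·15.90 + 0.7220·280.0) / (17.58 + 0.7220) = 26.31 µg/L.

26.3 µg/L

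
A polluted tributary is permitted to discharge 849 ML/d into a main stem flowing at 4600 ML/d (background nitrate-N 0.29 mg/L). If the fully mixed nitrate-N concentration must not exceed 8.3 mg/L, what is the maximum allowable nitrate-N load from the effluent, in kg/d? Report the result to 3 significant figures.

Mass balance at the limit: 4600·0.2900 + 849.0·Cₑ = 5449·8.3 → Cₑ = 51.70 mg/L.
849.0 ML/d = 9.826 m³/s. Load = 9.826 m³/s × 51.70 g/m³ × 86 400 s/d = 43890 kg/d.

43900 kg/d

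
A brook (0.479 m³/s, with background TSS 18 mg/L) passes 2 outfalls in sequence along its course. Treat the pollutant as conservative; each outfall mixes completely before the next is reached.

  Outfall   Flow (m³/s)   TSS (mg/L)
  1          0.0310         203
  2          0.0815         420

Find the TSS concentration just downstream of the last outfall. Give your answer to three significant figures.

Outfall 1: combined Q = 0.5100 m³/s; C = (0.4790·18.00 + 0.03100·203.0)/0.5100 = 29.25 mg/L.
Outfall 2: combined Q = 0.5915 m³/s; C = (0.5100·29.25 + 0.08150·420.0)/0.5915 = 83.09 mg/L.

83.1 mg/L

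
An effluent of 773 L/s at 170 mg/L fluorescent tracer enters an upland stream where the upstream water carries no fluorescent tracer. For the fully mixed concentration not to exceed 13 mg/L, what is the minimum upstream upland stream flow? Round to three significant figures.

9340 L/s

Set C_mix = 13: (Q·0 + 773.0·170.0) / (Q + 773.0) = 13
→ Q = 773.0·(170.0 − 13)/(13 − 0) = 9335 L/s.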